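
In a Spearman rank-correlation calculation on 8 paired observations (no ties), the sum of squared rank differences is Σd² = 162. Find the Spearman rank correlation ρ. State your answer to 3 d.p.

ρ = 1 − 6Σd² / [n(n²−1)] = 1 − 6×162 / (8×63)
  = 1 − 972/504 = 1 − 1.9286 ≈ -0.929

-0.929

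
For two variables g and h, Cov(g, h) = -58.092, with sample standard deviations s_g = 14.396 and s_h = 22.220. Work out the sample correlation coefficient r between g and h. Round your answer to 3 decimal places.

-0.182

r = Cov(g,h) / (s_g · s_h) = -58.092 / (14.396 × 22.220)
  = -58.092 / 319.8791 ≈ -0.182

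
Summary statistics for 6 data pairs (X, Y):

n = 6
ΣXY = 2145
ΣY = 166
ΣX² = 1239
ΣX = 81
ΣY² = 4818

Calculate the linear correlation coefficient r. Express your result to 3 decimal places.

r = (nΣXY − ΣXΣY) / √[(nΣX² − (ΣX)²)(nΣY² − (ΣY)²)]
Numerator: 6×2145 − 81×166 = -576
Denominator: √[(7434 − 6561)(28908 − 27556)] = √[873 × 1352] = 1086.4143
r = -576 / 1086.4143 ≈ -0.530

-0.530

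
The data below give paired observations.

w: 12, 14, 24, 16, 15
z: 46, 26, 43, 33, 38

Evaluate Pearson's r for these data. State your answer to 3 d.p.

0.223

n = 5, Σw = 81, Σz = 186, Σw² = 1397, Σz² = 7174, Σwz = 3046
nΣwz − ΣwΣz = 15230 − 15066 = 164
nΣw² − (Σw)² = 6985 − 6561 = 424; nΣz² − (Σz)² = 35870 − 34596 = 1274
r = 164 / √(424 × 1274) = 164 / 734.9667 ≈ 0.223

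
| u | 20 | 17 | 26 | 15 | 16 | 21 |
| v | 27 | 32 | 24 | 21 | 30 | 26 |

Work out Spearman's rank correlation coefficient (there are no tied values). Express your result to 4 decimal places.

-0.0857

Rank u: 4, 3, 6, 1, 2, 5
Rank v: 4, 6, 2, 1, 5, 3
d = rank(u) − rank(v): 0, -3, 4, 0, -3, 2; Σd² = 38
ρ = 1 − 6Σd² / [n(n²−1)] = 1 − 6×38 / (6×35) = 1 − 228/210 ≈ -0.0857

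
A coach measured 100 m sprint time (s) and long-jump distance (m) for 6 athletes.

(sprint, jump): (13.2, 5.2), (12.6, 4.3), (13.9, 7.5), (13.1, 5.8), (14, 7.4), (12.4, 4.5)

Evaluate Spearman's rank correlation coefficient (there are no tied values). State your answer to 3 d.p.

Rank sprint: 4, 2, 5, 3, 6, 1
Rank jump: 3, 1, 6, 4, 5, 2
d = rank(sprint) − rank(jump): 1, 1, -1, -1, 1, -1; Σd² = 6
ρ = 1 − 6Σd² / [n(n²−1)] = 1 − 6×6 / (6×35) = 1 − 36/210 ≈ 0.829

0.829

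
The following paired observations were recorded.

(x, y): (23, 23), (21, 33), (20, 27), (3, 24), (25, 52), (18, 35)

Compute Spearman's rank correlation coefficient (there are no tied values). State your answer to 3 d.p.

Rank x: 5, 4, 3, 1, 6, 2
Rank y: 1, 4, 3, 2, 6, 5
d = rank(x) − rank(y): 4, 0, 0, -1, 0, -3; Σd² = 26
ρ = 1 − 6Σd² / [n(n²−1)] = 1 − 6×26 / (6×35) = 1 − 156/210 ≈ 0.257

0.257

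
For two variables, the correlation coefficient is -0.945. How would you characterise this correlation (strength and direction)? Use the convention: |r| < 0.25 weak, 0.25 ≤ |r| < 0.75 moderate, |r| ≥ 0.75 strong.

strong negative

r = -0.945 < 0 so the relationship is negative.
|r| = 0.945, which falls in the strong range.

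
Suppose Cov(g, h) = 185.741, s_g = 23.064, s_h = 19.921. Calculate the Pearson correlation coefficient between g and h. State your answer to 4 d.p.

r = Cov(g,h) / (s_g · s_h) = 185.741 / (23.064 × 19.921)
  = 185.741 / 459.4579 ≈ 0.4043

0.4043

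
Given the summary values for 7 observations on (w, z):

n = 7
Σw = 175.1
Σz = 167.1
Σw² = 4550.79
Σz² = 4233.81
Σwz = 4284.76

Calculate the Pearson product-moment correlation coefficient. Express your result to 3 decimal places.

r = (nΣwz − ΣwΣz) / √[(nΣw² − (Σw)²)(nΣz² − (Σz)²)]
Numerator: 7×4284.76 − 175.1×167.1 = 734.11
Denominator: √[(31855.53 − 30660.01)(29636.67 − 27922.41)] = √[1195.52 × 1714.26] = 1431.5838
r = 734.11 / 1431.5838 ≈ 0.513

0.513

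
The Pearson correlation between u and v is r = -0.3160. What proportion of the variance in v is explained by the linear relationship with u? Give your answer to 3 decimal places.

0.100

r² = (-0.3160)² = 0.100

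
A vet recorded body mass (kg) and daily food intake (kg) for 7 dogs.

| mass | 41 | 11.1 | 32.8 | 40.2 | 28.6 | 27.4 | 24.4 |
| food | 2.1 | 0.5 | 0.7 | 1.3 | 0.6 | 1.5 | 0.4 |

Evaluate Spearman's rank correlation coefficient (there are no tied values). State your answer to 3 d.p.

0.750

Rank mass: 7, 1, 5, 6, 4, 3, 2
Rank food: 7, 2, 4, 5, 3, 6, 1
d = rank(mass) − rank(food): 0, -1, 1, 1, 1, -3, 1; Σd² = 14
ρ = 1 − 6Σd² / [n(n²−1)] = 1 − 6×14 / (7×48) = 1 − 84/336 ≈ 0.750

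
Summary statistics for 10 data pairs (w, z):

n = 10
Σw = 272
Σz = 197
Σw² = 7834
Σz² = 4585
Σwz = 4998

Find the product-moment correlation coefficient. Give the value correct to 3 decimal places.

-0.651

r = (nΣwz − ΣwΣz) / √[(nΣw² − (Σw)²)(nΣz² − (Σz)²)]
Numerator: 10×4998 − 272×197 = -3604
Denominator: √[(78340 − 73984)(45850 − 38809)] = √[4356 × 7041] = 5538.1040
r = -3604 / 5538.1040 ≈ -0.651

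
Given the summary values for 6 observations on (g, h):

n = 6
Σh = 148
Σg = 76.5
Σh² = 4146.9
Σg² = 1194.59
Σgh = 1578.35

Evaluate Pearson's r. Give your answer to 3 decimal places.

r = (nΣgh − ΣgΣh) / √[(nΣg² − (Σg)²)(nΣh² − (Σh)²)]
Numerator: 6×1578.35 − 76.5×148 = -1851.9
Denominator: √[(7167.54 − 5852.25)(24881.4 − 21904)] = √[1315.29 × 2977.4] = 1978.9251
r = -1851.9 / 1978.9251 ≈ -0.936

-0.936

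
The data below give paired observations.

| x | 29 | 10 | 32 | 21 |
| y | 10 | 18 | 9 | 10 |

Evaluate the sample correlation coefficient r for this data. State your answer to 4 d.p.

n = 4, Σx = 92, Σy = 47, Σx² = 2406, Σy² = 605, Σxy = 968
nΣxy − ΣxΣy = 3872 − 4324 = -452
nΣx² − (Σx)² = 9624 − 8464 = 1160; nΣy² − (Σy)² = 2420 − 2209 = 211
r = -452 / √(1160 × 211) = -452 / 494.7323 ≈ -0.9136

-0.9136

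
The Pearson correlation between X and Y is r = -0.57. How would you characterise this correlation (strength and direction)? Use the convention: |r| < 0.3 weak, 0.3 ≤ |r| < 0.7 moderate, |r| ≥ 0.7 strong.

r = -0.57 < 0 so the relationship is negative.
|r| = 0.57, which falls in the moderate range.

moderate negative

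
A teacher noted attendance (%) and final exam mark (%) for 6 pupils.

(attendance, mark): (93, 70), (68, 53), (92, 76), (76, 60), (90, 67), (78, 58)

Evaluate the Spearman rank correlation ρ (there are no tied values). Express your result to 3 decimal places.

Rank attendance: 6, 1, 5, 2, 4, 3
Rank mark: 5, 1, 6, 3, 4, 2
d = rank(attendance) − rank(mark): 1, 0, -1, -1, 0, 1; Σd² = 4
ρ = 1 − 6Σd² / [n(n²−1)] = 1 − 6×4 / (6×35) = 1 − 24/210 ≈ 0.886

0.886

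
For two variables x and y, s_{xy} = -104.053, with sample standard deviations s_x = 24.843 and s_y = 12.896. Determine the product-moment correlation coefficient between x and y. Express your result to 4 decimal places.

r = Cov(x,y) / (s_x · s_y) = -104.053 / (24.843 × 12.896)
  = -104.053 / 320.3753 ≈ -0.3248

-0.3248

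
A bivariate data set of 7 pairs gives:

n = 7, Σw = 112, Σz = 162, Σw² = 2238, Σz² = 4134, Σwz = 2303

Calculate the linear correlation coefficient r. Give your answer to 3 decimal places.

r = (nΣwz − ΣwΣz) / √[(nΣw² − (Σw)²)(nΣz² − (Σz)²)]
Numerator: 7×2303 − 112×162 = -2023
Denominator: √[(15666 − 12544)(28938 − 26244)] = √[3122 × 2694] = 2900.1152
r = -2023 / 2900.1152 ≈ -0.698

-0.698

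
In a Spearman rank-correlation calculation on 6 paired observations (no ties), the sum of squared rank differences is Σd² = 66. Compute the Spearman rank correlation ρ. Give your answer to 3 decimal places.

ρ = 1 − 6Σd² / [n(n²−1)] = 1 − 6×66 / (6×35)
  = 1 − 396/210 = 1 − 1.8857 ≈ -0.886

-0.886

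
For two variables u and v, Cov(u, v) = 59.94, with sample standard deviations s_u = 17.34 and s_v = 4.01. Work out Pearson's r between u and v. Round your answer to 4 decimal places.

r = Cov(u,v) / (s_u · s_v) = 59.94 / (17.34 × 4.01)
  = 59.94 / 69.5334 ≈ 0.8620

0.8620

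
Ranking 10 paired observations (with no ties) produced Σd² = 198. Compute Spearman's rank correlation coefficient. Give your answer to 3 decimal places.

-0.200

ρ = 1 − 6Σd² / [n(n²−1)] = 1 − 6×198 / (10×99)
  = 1 − 1188/990 = 1 − 1.2000 ≈ -0.200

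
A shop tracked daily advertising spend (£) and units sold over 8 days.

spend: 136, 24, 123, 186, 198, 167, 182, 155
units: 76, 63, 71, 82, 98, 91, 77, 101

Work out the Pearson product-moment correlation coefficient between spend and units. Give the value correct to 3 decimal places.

0.703

n = 8, Σx = 1171, Σy = 659, Σx² = 193039, Σy² = 55525, Σxy = 100103
nΣxy − ΣxΣy = 800824 − 771689 = 29135
nΣx² − (Σx)² = 1544312 − 1371241 = 173071; nΣy² − (Σy)² = 444200 − 434281 = 9919
r = 29135 / √(173071 × 9919) = 29135 / 41432.9730 ≈ 0.703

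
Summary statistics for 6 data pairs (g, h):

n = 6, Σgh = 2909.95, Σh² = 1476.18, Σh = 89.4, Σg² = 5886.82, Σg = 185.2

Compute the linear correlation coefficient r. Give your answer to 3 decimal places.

0.960

r = (nΣgh − ΣgΣh) / √[(nΣg² − (Σg)²)(nΣh² − (Σh)²)]
Numerator: 6×2909.95 − 185.2×89.4 = 902.82
Denominator: √[(35320.92 − 34299.04)(8857.08 − 7992.36)] = √[1021.88 × 864.72] = 940.0213
r = 902.82 / 940.0213 ≈ 0.960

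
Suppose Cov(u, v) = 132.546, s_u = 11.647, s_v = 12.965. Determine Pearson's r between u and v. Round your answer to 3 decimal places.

r = Cov(u,v) / (s_u · s_v) = 132.546 / (11.647 × 12.965)
  = 132.546 / 151.0034 ≈ 0.878

0.878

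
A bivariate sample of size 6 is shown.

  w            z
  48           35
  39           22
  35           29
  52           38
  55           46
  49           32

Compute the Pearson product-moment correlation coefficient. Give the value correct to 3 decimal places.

n = 6, Σw = 278, Σz = 202, Σw² = 13180, Σz² = 7134, Σwz = 9627
nΣwz − ΣwΣz = 57762 − 56156 = 1606
nΣw² − (Σw)² = 79080 − 77284 = 1796; nΣz² − (Σz)² = 42804 − 40804 = 2000
r = 1606 / √(1796 × 2000) = 1606 / 1895.2572 ≈ 0.847

0.847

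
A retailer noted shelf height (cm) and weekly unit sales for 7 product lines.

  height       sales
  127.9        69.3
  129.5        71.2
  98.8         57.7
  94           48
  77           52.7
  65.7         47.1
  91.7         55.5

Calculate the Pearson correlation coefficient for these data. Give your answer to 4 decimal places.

0.9244

n = 7, Σx = 684.6, Σy = 401.5, Σx² = 70380.48, Σy² = 23581.17, Σxy = 40538.35
nΣxy − ΣxΣy = 283768.45 − 274866.9 = 8901.55
nΣx² − (Σx)² = 492663.36 − 468677.16 = 23986.2; nΣy² − (Σy)² = 165068.19 − 161202.25 = 3865.94
r = 8901.55 / √(23986.2 × 3865.94) = 8901.55 / 9629.6007 ≈ 0.9244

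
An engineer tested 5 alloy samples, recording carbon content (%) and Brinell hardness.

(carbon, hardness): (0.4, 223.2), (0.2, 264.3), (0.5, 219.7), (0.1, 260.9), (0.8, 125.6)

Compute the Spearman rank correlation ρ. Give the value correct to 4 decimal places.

Rank carbon: 3, 2, 4, 1, 5
Rank hardness: 3, 5, 2, 4, 1
d = rank(carbon) − rank(hardness): 0, -3, 2, -3, 4; Σd² = 38
ρ = 1 − 6Σd² / [n(n²−1)] = 1 − 6×38 / (5×24) = 1 − 228/120 ≈ -0.9000

-0.9000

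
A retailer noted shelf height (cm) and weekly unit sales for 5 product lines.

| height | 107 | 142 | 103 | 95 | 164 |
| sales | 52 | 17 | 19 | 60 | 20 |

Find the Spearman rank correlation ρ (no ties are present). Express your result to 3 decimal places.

-0.500

Rank height: 3, 4, 2, 1, 5
Rank sales: 4, 1, 2, 5, 3
d = rank(height) − rank(sales): -1, 3, 0, -4, 2; Σd² = 30
ρ = 1 − 6Σd² / [n(n²−1)] = 1 − 6×30 / (5×24) = 1 − 180/120 ≈ -0.500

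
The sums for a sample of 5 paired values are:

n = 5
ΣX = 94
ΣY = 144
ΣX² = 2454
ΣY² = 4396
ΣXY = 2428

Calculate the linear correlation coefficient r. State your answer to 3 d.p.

r = (nΣXY − ΣXΣY) / √[(nΣX² − (ΣX)²)(nΣY² − (ΣY)²)]
Numerator: 5×2428 − 94×144 = -1396
Denominator: √[(12270 − 8836)(21980 − 20736)] = √[3434 × 1244] = 2066.8566
r = -1396 / 2066.8566 ≈ -0.675

-0.675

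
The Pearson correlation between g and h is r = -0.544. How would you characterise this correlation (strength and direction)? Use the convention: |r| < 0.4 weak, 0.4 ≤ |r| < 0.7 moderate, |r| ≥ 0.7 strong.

moderate negative

r = -0.544 < 0 so the relationship is negative.
|r| = 0.544, which falls in the moderate range.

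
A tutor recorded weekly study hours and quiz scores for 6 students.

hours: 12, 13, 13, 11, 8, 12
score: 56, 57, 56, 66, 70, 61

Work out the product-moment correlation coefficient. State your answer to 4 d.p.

-0.9114

n = 6, Σx = 69, Σy = 366, Σx² = 811, Σy² = 22498, Σxy = 4159
nΣxy − ΣxΣy = 24954 − 25254 = -300
nΣx² − (Σx)² = 4866 − 4761 = 105; nΣy² − (Σy)² = 134988 − 133956 = 1032
r = -300 / √(105 × 1032) = -300 / 329.1808 ≈ -0.9114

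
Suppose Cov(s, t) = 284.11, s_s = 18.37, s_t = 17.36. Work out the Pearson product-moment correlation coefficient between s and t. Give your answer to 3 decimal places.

r = Cov(s,t) / (s_s · s_t) = 284.11 / (18.37 × 17.36)
  = 284.11 / 318.9032 ≈ 0.891

0.891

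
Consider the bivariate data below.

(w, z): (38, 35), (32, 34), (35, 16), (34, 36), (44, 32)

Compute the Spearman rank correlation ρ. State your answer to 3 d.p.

Rank w: 4, 1, 3, 2, 5
Rank z: 4, 3, 1, 5, 2
d = rank(w) − rank(z): 0, -2, 2, -3, 3; Σd² = 26
ρ = 1 − 6Σd² / [n(n²−1)] = 1 − 6×26 / (5×24) = 1 − 156/120 ≈ -0.300

-0.300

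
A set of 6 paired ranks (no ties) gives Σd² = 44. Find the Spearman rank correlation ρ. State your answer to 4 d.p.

ρ = 1 − 6Σd² / [n(n²−1)] = 1 − 6×44 / (6×35)
  = 1 − 264/210 = 1 − 1.25714 ≈ -0.2571

-0.2571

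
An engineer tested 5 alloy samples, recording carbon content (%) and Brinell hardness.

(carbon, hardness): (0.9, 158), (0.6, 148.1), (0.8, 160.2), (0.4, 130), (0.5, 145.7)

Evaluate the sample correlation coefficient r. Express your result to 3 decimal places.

n = 5, Σx = 3.2, Σy = 742, Σx² = 2.22, Σy² = 110690.14, Σxy = 484.07
nΣxy − ΣxΣy = 2420.35 − 2374.4 = 45.95
nΣx² − (Σx)² = 11.1 − 10.24 = 0.86; nΣy² − (Σy)² = 553450.7 − 550564 = 2886.7
r = 45.95 / √(0.86 × 2886.7) = 45.95 / 49.8253 ≈ 0.922

0.922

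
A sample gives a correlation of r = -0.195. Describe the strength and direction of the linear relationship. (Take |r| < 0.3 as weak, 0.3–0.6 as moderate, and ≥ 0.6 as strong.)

r = -0.195 < 0 so the relationship is negative.
|r| = 0.195, which falls in the weak range.

weak negative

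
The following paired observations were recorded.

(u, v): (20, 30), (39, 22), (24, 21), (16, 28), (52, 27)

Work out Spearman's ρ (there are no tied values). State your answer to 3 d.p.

Rank u: 2, 4, 3, 1, 5
Rank v: 5, 2, 1, 4, 3
d = rank(u) − rank(v): -3, 2, 2, -3, 2; Σd² = 30
ρ = 1 − 6Σd² / [n(n²−1)] = 1 − 6×30 / (5×24) = 1 − 180/120 ≈ -0.500

-0.500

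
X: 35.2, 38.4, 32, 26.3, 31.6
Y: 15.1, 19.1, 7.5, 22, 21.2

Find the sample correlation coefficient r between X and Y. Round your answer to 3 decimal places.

-0.212

n = 5, ΣX = 163.5, ΣY = 84.9, ΣX² = 5427.85, ΣY² = 1582.51, ΣXY = 2753.48
nΣXY − ΣXΣY = 13767.4 − 13881.15 = -113.75
nΣX² − (ΣX)² = 27139.25 − 26732.25 = 407; nΣY² − (ΣY)² = 7912.55 − 7208.01 = 704.54
r = -113.75 / √(407 × 704.54) = -113.75 / 535.4884 ≈ -0.212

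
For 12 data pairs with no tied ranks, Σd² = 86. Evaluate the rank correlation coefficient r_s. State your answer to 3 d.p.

0.699

ρ = 1 − 6Σd² / [n(n²−1)] = 1 − 6×86 / (12×143)
  = 1 − 516/1716 = 1 − 0.3007 ≈ 0.699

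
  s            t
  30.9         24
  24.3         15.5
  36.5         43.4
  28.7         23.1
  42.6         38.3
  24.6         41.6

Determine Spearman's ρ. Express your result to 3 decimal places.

Rank s: 4, 1, 5, 3, 6, 2
Rank t: 3, 1, 6, 2, 4, 5
d = rank(s) − rank(t): 1, 0, -1, 1, 2, -3; Σd² = 16
ρ = 1 − 6Σd² / [n(n²−1)] = 1 − 6×16 / (6×35) = 1 − 96/210 ≈ 0.543

0.543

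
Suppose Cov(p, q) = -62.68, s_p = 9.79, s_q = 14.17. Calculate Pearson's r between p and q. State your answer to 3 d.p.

r = Cov(p,q) / (s_p · s_q) = -62.68 / (9.79 × 14.17)
  = -62.68 / 138.7243 ≈ -0.452

-0.452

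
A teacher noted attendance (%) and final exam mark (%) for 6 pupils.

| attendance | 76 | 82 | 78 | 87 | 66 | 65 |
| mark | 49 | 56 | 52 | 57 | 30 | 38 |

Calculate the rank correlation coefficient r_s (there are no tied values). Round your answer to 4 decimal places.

0.9429

Rank attendance: 3, 5, 4, 6, 2, 1
Rank mark: 3, 5, 4, 6, 1, 2
d = rank(attendance) − rank(mark): 0, 0, 0, 0, 1, -1; Σd² = 2
ρ = 1 − 6Σd² / [n(n²−1)] = 1 − 6×2 / (6×35) = 1 − 12/210 ≈ 0.9429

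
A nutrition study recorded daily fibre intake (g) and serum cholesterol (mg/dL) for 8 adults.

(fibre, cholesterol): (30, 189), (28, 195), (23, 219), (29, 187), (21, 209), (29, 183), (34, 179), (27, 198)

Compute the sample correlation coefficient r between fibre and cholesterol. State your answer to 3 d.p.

-0.907

n = 8, Σx = 221, Σy = 1559, Σx² = 6221, Σy² = 305091, Σxy = 42718
nΣxy − ΣxΣy = 341744 − 344539 = -2795
nΣx² − (Σx)² = 49768 − 48841 = 927; nΣy² − (Σy)² = 2440728 − 2430481 = 10247
r = -2795 / √(927 × 10247) = -2795 / 3082.0397 ≈ -0.907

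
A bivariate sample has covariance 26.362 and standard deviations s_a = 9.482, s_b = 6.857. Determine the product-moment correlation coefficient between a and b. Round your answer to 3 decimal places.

r = Cov(a,b) / (s_a · s_b) = 26.362 / (9.482 × 6.857)
  = 26.362 / 65.0181 ≈ 0.405

0.405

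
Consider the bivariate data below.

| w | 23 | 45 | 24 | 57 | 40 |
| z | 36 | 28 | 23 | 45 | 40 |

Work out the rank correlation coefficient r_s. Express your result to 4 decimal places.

0.5000

Rank w: 1, 4, 2, 5, 3
Rank z: 3, 2, 1, 5, 4
d = rank(w) − rank(z): -2, 2, 1, 0, -1; Σd² = 10
ρ = 1 − 6Σd² / [n(n²−1)] = 1 − 6×10 / (5×24) = 1 − 60/120 ≈ 0.5000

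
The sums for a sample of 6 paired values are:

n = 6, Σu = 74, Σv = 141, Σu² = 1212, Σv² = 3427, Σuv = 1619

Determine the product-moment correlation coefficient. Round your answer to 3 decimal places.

-0.651

r = (nΣuv − ΣuΣv) / √[(nΣu² − (Σu)²)(nΣv² − (Σv)²)]
Numerator: 6×1619 − 74×141 = -720
Denominator: √[(7272 − 5476)(20562 − 19881)] = √[1796 × 681] = 1105.9277
r = -720 / 1105.9277 ≈ -0.651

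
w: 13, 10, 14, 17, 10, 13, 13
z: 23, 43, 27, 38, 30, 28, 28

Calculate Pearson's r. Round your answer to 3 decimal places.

-0.089

n = 7, Σw = 90, Σz = 217, Σw² = 1192, Σz² = 7019, Σwz = 2781
nΣwz − ΣwΣz = 19467 − 19530 = -63
nΣw² − (Σw)² = 8344 − 8100 = 244; nΣz² − (Σz)² = 49133 − 47089 = 2044
r = -63 / √(244 × 2044) = -63 / 706.2124 ≈ -0.089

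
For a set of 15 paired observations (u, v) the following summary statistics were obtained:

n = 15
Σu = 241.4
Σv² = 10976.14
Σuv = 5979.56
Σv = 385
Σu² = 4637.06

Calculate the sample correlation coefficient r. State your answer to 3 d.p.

-0.238

r = (nΣuv − ΣuΣv) / √[(nΣu² − (Σu)²)(nΣv² − (Σv)²)]
Numerator: 15×5979.56 − 241.4×385 = -3245.6
Denominator: √[(69555.9 − 58273.96)(164642.1 − 148225)] = √[11281.94 × 16417.1] = 13609.4356
r = -3245.6 / 13609.4356 ≈ -0.238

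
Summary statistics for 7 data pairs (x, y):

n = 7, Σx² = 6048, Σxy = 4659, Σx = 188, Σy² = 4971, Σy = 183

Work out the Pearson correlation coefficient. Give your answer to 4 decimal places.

r = (nΣxy − ΣxΣy) / √[(nΣx² − (Σx)²)(nΣy² − (Σy)²)]
Numerator: 7×4659 − 188×183 = -1791
Denominator: √[(42336 − 35344)(34797 − 33489)] = √[6992 × 1308] = 3024.1587
r = -1791 / 3024.1587 ≈ -0.5922

-0.5922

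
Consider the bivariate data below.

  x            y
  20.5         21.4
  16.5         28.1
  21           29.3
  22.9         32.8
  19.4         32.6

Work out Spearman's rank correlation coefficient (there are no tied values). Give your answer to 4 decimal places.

0.5000

Rank x: 3, 1, 4, 5, 2
Rank y: 1, 2, 3, 5, 4
d = rank(x) − rank(y): 2, -1, 1, 0, -2; Σd² = 10
ρ = 1 − 6Σd² / [n(n²−1)] = 1 − 6×10 / (5×24) = 1 − 60/120 ≈ 0.5000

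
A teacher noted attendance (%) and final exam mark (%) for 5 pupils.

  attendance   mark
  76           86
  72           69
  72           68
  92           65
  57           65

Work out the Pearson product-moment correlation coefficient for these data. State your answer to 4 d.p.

0.0764

n = 5, Σx = 369, Σy = 353, Σx² = 27857, Σy² = 25231, Σxy = 26085
nΣxy − ΣxΣy = 130425 − 130257 = 168
nΣx² − (Σx)² = 139285 − 136161 = 3124; nΣy² − (Σy)² = 126155 − 124609 = 1546
r = 168 / √(3124 × 1546) = 168 / 2197.6588 ≈ 0.0764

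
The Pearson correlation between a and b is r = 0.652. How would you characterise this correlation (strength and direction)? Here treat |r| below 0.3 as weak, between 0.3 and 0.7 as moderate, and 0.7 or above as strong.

r = 0.652 > 0 so the relationship is positive.
|r| = 0.652, which falls in the moderate range.

moderate positive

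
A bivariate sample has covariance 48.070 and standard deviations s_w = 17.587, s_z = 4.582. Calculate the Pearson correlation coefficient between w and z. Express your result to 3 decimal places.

r = Cov(w,z) / (s_w · s_z) = 48.070 / (17.587 × 4.582)
  = 48.070 / 80.5836 ≈ 0.597

0.597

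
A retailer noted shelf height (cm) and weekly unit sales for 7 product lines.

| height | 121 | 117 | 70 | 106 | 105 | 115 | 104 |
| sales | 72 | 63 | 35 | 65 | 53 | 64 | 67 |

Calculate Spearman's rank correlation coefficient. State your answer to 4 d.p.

0.5000

Rank height: 7, 6, 1, 4, 3, 5, 2
Rank sales: 7, 3, 1, 5, 2, 4, 6
d = rank(height) − rank(sales): 0, 3, 0, -1, 1, 1, -4; Σd² = 28
ρ = 1 − 6Σd² / [n(n²−1)] = 1 − 6×28 / (7×48) = 1 − 168/336 ≈ 0.5000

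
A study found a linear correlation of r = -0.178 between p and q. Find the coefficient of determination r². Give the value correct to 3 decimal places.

r² = (-0.178)² = 0.032

0.032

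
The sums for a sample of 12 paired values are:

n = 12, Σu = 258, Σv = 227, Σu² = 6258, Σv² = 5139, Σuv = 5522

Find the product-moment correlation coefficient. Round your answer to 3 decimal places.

r = (nΣuv − ΣuΣv) / √[(nΣu² − (Σu)²)(nΣv² − (Σv)²)]
Numerator: 12×5522 − 258×227 = 7698
Denominator: √[(75096 − 66564)(61668 − 51529)] = √[8532 × 10139] = 9300.8574
r = 7698 / 9300.8574 ≈ 0.828

0.828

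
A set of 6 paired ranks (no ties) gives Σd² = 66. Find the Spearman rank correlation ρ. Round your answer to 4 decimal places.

-0.8857

ρ = 1 − 6Σd² / [n(n²−1)] = 1 − 6×66 / (6×35)
  = 1 − 396/210 = 1 − 1.88571 ≈ -0.8857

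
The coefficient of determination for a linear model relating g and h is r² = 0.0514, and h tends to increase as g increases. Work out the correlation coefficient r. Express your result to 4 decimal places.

|r| = √0.0514 = 0.2267
The association is positive, so r = 0.2267.

0.2267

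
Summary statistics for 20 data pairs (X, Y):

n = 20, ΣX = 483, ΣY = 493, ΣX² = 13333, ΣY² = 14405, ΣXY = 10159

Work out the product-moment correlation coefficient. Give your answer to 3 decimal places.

-0.901

r = (nΣXY − ΣXΣY) / √[(nΣX² − (ΣX)²)(nΣY² − (ΣY)²)]
Numerator: 20×10159 − 483×493 = -34939
Denominator: √[(266660 − 233289)(288100 − 243049)] = √[33371 × 45051] = 38773.6627
r = -34939 / 38773.6627 ≈ -0.901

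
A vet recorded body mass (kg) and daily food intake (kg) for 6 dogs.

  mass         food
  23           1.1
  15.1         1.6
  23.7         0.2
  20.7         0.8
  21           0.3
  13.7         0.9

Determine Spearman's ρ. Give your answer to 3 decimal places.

-0.543

Rank mass: 5, 2, 6, 3, 4, 1
Rank food: 5, 6, 1, 3, 2, 4
d = rank(mass) − rank(food): 0, -4, 5, 0, 2, -3; Σd² = 54
ρ = 1 − 6Σd² / [n(n²−1)] = 1 − 6×54 / (6×35) = 1 − 324/210 ≈ -0.543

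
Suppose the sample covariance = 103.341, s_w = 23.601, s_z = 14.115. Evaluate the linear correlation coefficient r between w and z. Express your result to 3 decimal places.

r = Cov(w,z) / (s_w · s_z) = 103.341 / (23.601 × 14.115)
  = 103.341 / 333.1281 ≈ 0.310

0.310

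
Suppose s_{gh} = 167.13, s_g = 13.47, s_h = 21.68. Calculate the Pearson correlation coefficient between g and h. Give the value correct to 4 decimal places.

r = Cov(g,h) / (s_g · s_h) = 167.13 / (13.47 × 21.68)
  = 167.13 / 292.0296 ≈ 0.5723

0.5723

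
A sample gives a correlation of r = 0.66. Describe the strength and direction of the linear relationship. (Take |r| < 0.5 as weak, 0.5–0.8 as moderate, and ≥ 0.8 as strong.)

moderate positive

r = 0.66 > 0 so the relationship is positive.
|r| = 0.66, which falls in the moderate range.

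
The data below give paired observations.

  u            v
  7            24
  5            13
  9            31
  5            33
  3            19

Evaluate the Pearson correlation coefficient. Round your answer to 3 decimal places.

n = 5, Σu = 29, Σv = 120, Σu² = 189, Σv² = 3156, Σuv = 734
nΣuv − ΣuΣv = 3670 − 3480 = 190
nΣu² − (Σu)² = 945 − 841 = 104; nΣv² − (Σv)² = 15780 − 14400 = 1380
r = 190 / √(104 × 1380) = 190 / 378.8403 ≈ 0.502

0.502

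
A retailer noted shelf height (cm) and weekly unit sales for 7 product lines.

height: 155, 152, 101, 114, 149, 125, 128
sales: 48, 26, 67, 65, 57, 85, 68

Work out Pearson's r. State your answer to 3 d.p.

n = 7, Σx = 924, Σy = 416, Σx² = 124536, Σy² = 26792, Σxy = 53391
nΣxy − ΣxΣy = 373737 − 384384 = -10647
nΣx² − (Σx)² = 871752 − 853776 = 17976; nΣy² − (Σy)² = 187544 − 173056 = 14488
r = -10647 / √(17976 × 14488) = -10647 / 16138.0385 ≈ -0.660

-0.660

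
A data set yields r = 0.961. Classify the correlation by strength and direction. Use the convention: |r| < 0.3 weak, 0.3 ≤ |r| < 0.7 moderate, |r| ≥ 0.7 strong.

r = 0.961 > 0 so the relationship is positive.
|r| = 0.961, which falls in the strong range.

strong positive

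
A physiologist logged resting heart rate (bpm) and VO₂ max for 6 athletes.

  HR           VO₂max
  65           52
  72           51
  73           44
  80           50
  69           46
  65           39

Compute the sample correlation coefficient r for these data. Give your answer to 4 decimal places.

0.3182

n = 6, Σx = 424, Σy = 282, Σx² = 30124, Σy² = 13378, Σxy = 19973
nΣxy − ΣxΣy = 119838 − 119568 = 270
nΣx² − (Σx)² = 180744 − 179776 = 968; nΣy² − (Σy)² = 80268 − 79524 = 744
r = 270 / √(968 × 744) = 270 / 848.6413 ≈ 0.3182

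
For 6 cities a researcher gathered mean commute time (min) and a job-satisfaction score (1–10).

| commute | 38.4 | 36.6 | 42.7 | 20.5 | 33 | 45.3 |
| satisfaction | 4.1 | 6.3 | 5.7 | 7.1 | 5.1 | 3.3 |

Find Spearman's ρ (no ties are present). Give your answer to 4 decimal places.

Rank commute: 4, 3, 5, 1, 2, 6
Rank satisfaction: 2, 5, 4, 6, 3, 1
d = rank(commute) − rank(satisfaction): 2, -2, 1, -5, -1, 5; Σd² = 60
ρ = 1 − 6Σd² / [n(n²−1)] = 1 − 6×60 / (6×35) = 1 − 360/210 ≈ -0.7143

-0.7143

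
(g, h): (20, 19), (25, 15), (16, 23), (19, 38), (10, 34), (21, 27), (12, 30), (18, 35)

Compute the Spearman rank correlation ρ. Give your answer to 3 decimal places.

-0.500

Rank g: 6, 8, 3, 5, 1, 7, 2, 4
Rank h: 2, 1, 3, 8, 6, 4, 5, 7
d = rank(g) − rank(h): 4, 7, 0, -3, -5, 3, -3, -3; Σd² = 126
ρ = 1 − 6Σd² / [n(n²−1)] = 1 − 6×126 / (8×63) = 1 − 756/504 ≈ -0.500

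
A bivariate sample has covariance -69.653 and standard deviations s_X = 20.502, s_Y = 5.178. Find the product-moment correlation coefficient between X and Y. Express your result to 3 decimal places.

r = Cov(X,Y) / (s_X · s_Y) = -69.653 / (20.502 × 5.178)
  = -69.653 / 106.1594 ≈ -0.656

-0.656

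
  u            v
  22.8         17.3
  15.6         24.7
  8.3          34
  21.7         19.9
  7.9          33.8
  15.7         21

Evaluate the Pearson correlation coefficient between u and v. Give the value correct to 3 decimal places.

n = 6, Σu = 92, Σv = 150.7, Σu² = 1611.88, Σv² = 4044.83, Σuv = 2090.51
nΣuv − ΣuΣv = 12543.06 − 13864.4 = -1321.34
nΣu² − (Σu)² = 9671.28 − 8464 = 1207.28; nΣv² − (Σv)² = 24268.98 − 22710.49 = 1558.49
r = -1321.34 / √(1207.28 × 1558.49) = -1321.34 / 1371.6901 ≈ -0.963

-0.963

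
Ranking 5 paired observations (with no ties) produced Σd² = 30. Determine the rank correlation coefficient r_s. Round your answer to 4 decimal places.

ρ = 1 − 6Σd² / [n(n²−1)] = 1 − 6×30 / (5×24)
  = 1 − 180/120 = 1 − 1.50000 ≈ -0.5000

-0.5000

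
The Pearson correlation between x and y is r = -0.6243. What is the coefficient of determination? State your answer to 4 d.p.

0.3898

r² = (-0.6243)² = 0.3898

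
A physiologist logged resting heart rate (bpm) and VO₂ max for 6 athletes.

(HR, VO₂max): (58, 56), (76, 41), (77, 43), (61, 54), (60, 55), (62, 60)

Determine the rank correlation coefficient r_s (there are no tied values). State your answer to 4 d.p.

Rank HR: 1, 5, 6, 3, 2, 4
Rank VO₂max: 5, 1, 2, 3, 4, 6
d = rank(HR) − rank(VO₂max): -4, 4, 4, 0, -2, -2; Σd² = 56
ρ = 1 − 6Σd² / [n(n²−1)] = 1 − 6×56 / (6×35) = 1 − 336/210 ≈ -0.6000

-0.6000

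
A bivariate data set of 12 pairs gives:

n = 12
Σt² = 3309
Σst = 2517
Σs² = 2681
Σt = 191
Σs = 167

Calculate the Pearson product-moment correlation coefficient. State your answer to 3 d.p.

-0.455

r = (nΣst − ΣsΣt) / √[(nΣs² − (Σs)²)(nΣt² − (Σt)²)]
Numerator: 12×2517 − 167×191 = -1693
Denominator: √[(32172 − 27889)(39708 − 36481)] = √[4283 × 3227] = 3717.6930
r = -1693 / 3717.6930 ≈ -0.455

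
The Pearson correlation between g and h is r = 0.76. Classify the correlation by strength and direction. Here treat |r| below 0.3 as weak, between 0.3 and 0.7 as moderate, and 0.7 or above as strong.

strong positive

r = 0.76 > 0 so the relationship is positive.
|r| = 0.76, which falls in the strong range.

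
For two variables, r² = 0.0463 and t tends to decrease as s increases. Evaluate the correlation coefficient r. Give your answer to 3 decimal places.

-0.215

|r| = √0.0463 = 0.215
The association is negative, so r = −0.215.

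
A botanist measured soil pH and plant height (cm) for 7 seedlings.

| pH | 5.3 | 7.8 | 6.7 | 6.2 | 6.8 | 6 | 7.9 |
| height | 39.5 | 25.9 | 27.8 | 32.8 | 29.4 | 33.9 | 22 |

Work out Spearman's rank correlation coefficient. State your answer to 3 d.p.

-0.964

Rank pH: 1, 6, 4, 3, 5, 2, 7
Rank height: 7, 2, 3, 5, 4, 6, 1
d = rank(pH) − rank(height): -6, 4, 1, -2, 1, -4, 6; Σd² = 110
ρ = 1 − 6Σd² / [n(n²−1)] = 1 − 6×110 / (7×48) = 1 − 660/336 ≈ -0.964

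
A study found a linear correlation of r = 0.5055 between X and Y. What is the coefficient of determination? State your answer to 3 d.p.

r² = (0.5055)² = 0.256

0.256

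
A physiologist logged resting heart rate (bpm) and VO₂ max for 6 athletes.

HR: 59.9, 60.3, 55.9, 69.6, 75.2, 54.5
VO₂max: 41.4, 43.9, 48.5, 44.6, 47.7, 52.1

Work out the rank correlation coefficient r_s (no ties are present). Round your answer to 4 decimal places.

-0.4286

Rank HR: 3, 4, 2, 5, 6, 1
Rank VO₂max: 1, 2, 5, 3, 4, 6
d = rank(HR) − rank(VO₂max): 2, 2, -3, 2, 2, -5; Σd² = 50
ρ = 1 − 6Σd² / [n(n²−1)] = 1 − 6×50 / (6×35) = 1 − 300/210 ≈ -0.4286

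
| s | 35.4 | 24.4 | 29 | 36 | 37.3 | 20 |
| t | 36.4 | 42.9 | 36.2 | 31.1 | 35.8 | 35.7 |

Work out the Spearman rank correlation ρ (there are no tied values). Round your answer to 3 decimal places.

Rank s: 4, 2, 3, 5, 6, 1
Rank t: 5, 6, 4, 1, 3, 2
d = rank(s) − rank(t): -1, -4, -1, 4, 3, -1; Σd² = 44
ρ = 1 − 6Σd² / [n(n²−1)] = 1 − 6×44 / (6×35) = 1 − 264/210 ≈ -0.257

-0.257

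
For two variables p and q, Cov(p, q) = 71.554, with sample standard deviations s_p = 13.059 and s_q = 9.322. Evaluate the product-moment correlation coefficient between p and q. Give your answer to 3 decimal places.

0.588

r = Cov(p,q) / (s_p · s_q) = 71.554 / (13.059 × 9.322)
  = 71.554 / 121.7360 ≈ 0.588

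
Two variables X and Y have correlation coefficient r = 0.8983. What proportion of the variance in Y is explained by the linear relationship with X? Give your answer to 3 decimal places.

r² = (0.8983)² = 0.807

0.807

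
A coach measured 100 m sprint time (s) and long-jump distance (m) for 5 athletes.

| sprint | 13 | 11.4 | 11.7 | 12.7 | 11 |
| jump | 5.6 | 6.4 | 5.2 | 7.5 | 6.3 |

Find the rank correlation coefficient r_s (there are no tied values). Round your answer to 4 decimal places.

-0.1000

Rank sprint: 5, 2, 3, 4, 1
Rank jump: 2, 4, 1, 5, 3
d = rank(sprint) − rank(jump): 3, -2, 2, -1, -2; Σd² = 22
ρ = 1 − 6Σd² / [n(n²−1)] = 1 − 6×22 / (5×24) = 1 − 132/120 ≈ -0.1000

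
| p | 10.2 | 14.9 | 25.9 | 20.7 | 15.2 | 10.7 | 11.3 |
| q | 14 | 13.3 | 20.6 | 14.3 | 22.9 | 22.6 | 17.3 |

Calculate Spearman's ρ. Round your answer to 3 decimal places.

Rank p: 1, 4, 7, 6, 5, 2, 3
Rank q: 2, 1, 5, 3, 7, 6, 4
d = rank(p) − rank(q): -1, 3, 2, 3, -2, -4, -1; Σd² = 44
ρ = 1 − 6Σd² / [n(n²−1)] = 1 − 6×44 / (7×48) = 1 − 264/336 ≈ 0.214

0.214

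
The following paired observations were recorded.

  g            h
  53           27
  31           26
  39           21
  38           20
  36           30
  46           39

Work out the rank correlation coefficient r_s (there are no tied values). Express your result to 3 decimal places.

Rank g: 6, 1, 4, 3, 2, 5
Rank h: 4, 3, 2, 1, 5, 6
d = rank(g) − rank(h): 2, -2, 2, 2, -3, -1; Σd² = 26
ρ = 1 − 6Σd² / [n(n²−1)] = 1 − 6×26 / (6×35) = 1 − 156/210 ≈ 0.257

0.257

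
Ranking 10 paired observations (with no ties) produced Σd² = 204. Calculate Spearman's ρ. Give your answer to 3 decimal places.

ρ = 1 − 6Σd² / [n(n²−1)] = 1 − 6×204 / (10×99)
  = 1 − 1224/990 = 1 − 1.2364 ≈ -0.236

-0.236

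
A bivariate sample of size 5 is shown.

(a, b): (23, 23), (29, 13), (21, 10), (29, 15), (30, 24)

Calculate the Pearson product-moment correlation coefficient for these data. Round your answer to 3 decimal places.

n = 5, Σa = 132, Σb = 85, Σa² = 3552, Σb² = 1599, Σab = 2271
nΣab − ΣaΣb = 11355 − 11220 = 135
nΣa² − (Σa)² = 17760 − 17424 = 336; nΣb² − (Σb)² = 7995 − 7225 = 770
r = 135 / √(336 × 770) = 135 / 508.6453 ≈ 0.265

0.265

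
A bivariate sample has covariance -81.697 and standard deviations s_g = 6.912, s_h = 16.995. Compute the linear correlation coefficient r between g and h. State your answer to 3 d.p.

r = Cov(g,h) / (s_g · s_h) = -81.697 / (6.912 × 16.995)
  = -81.697 / 117.4694 ≈ -0.695

-0.695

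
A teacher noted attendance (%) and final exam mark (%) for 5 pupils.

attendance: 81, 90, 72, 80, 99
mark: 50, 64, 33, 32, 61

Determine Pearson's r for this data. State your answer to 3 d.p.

0.846

n = 5, Σx = 422, Σy = 240, Σx² = 36046, Σy² = 12430, Σxy = 20785
nΣxy − ΣxΣy = 103925 − 101280 = 2645
nΣx² − (Σx)² = 180230 − 178084 = 2146; nΣy² − (Σy)² = 62150 − 57600 = 4550
r = 2645 / √(2146 × 4550) = 2645 / 3124.7880 ≈ 0.846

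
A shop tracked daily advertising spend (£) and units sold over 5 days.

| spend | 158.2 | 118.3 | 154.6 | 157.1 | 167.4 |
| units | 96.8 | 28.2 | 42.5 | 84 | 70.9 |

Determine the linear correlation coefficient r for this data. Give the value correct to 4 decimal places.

n = 5, Σx = 755.6, Σy = 322.4, Σx² = 115626.46, Σy² = 24054.54, Σxy = 50285.38
nΣxy − ΣxΣy = 251426.9 − 243605.44 = 7821.46
nΣx² − (Σx)² = 578132.3 − 570931.36 = 7200.94; nΣy² − (Σy)² = 120272.7 − 103941.76 = 16330.94
r = 7821.46 / √(7200.94 × 16330.94) = 7821.46 / 10844.2666 ≈ 0.7213

0.7213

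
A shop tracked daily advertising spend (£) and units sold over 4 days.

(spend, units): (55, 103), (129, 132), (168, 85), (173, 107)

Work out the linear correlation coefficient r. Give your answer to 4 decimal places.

n = 4, Σx = 525, Σy = 427, Σx² = 77819, Σy² = 46707, Σxy = 55484
nΣxy − ΣxΣy = 221936 − 224175 = -2239
nΣx² − (Σx)² = 311276 − 275625 = 35651; nΣy² − (Σy)² = 186828 − 182329 = 4499
r = -2239 / √(35651 × 4499) = -2239 / 12664.6693 ≈ -0.1768

-0.1768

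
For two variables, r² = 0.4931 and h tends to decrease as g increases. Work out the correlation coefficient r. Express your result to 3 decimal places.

-0.702

|r| = √0.4931 = 0.702
The association is negative, so r = −0.702.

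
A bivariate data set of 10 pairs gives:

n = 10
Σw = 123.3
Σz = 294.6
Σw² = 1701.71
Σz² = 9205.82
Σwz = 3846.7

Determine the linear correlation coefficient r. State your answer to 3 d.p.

r = (nΣwz − ΣwΣz) / √[(nΣw² − (Σw)²)(nΣz² − (Σz)²)]
Numerator: 10×3846.7 − 123.3×294.6 = 2142.82
Denominator: √[(17017.1 − 15202.89)(92058.2 − 86789.16)] = √[1814.21 × 5269.04] = 3091.7867
r = 2142.82 / 3091.7867 ≈ 0.693

0.693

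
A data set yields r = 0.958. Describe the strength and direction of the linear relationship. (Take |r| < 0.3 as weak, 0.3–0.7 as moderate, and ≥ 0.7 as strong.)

r = 0.958 > 0 so the relationship is positive.
|r| = 0.958, which falls in the strong range.

strong positive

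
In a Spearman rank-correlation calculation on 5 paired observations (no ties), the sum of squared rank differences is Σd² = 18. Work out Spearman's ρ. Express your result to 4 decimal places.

0.1000

ρ = 1 − 6Σd² / [n(n²−1)] = 1 − 6×18 / (5×24)
  = 1 − 108/120 = 1 − 0.90000 ≈ 0.1000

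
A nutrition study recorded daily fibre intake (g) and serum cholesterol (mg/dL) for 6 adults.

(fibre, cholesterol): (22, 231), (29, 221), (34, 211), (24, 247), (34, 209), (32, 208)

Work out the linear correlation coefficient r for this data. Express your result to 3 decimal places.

-0.879

n = 6, Σx = 175, Σy = 1327, Σx² = 5237, Σy² = 294677, Σxy = 38355
nΣxy − ΣxΣy = 230130 − 232225 = -2095
nΣx² − (Σx)² = 31422 − 30625 = 797; nΣy² − (Σy)² = 1768062 − 1760929 = 7133
r = -2095 / √(797 × 7133) = -2095 / 2384.3240 ≈ -0.879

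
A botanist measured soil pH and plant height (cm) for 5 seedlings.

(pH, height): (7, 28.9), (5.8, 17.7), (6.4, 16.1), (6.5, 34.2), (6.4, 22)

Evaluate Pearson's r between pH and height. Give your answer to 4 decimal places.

n = 5, Σx = 32.1, Σy = 118.9, Σx² = 206.81, Σy² = 3061.35, Σxy = 771.1
nΣxy − ΣxΣy = 3855.5 − 3816.69 = 38.81
nΣx² − (Σx)² = 1034.05 − 1030.41 = 3.64; nΣy² − (Σy)² = 15306.75 − 14137.21 = 1169.54
r = 38.81 / √(3.64 × 1169.54) = 38.81 / 65.2467 ≈ 0.5948

0.5948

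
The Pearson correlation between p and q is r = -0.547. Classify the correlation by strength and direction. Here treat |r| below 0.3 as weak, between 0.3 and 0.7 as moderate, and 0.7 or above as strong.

r = -0.547 < 0 so the relationship is negative.
|r| = 0.547, which falls in the moderate range.

moderate negative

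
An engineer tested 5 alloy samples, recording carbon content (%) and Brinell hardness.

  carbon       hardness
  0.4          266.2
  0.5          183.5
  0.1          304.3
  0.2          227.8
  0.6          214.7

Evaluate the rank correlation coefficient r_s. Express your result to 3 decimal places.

Rank carbon: 3, 4, 1, 2, 5
Rank hardness: 4, 1, 5, 3, 2
d = rank(carbon) − rank(hardness): -1, 3, -4, -1, 3; Σd² = 36
ρ = 1 − 6Σd² / [n(n²−1)] = 1 − 6×36 / (5×24) = 1 − 216/120 ≈ -0.800

-0.800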